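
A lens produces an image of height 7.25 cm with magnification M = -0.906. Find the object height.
ho = |hi|/|M| = 8.002 cm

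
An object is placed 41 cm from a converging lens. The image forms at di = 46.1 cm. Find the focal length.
1/f = 1/do + 1/di → f = 21.7 cm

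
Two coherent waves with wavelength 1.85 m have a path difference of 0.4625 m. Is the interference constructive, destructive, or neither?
neither (partial) — path difference = 0.25λ, neither a whole number of wavelengths nor an odd multiple of λ/2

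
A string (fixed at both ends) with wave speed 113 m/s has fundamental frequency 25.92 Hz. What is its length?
L = v/(2f₁) = 2.18 m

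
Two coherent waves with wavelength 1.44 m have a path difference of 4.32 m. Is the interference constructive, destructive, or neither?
constructive — path difference = 3λ, a whole number of wavelengths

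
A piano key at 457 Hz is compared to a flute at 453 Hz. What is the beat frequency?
4 Hz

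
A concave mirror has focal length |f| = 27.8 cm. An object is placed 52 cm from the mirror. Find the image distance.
f = +27.8 cm (concave); 1/di = 1/f − 1/do → di = 59.74 cm (real image, in front of mirror)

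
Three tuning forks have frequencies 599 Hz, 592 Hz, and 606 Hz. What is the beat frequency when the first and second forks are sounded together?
7 Hz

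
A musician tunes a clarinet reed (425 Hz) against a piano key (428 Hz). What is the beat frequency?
3 Hz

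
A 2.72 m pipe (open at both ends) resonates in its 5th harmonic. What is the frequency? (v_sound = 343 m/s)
fₙ = nv/(2L) = 315.3 Hz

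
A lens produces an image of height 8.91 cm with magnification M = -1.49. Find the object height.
ho = |hi|/|M| = 5.98 cm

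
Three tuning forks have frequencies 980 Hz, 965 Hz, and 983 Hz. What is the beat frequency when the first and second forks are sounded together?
15 Hz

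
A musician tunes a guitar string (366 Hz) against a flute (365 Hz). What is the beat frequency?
1 Hz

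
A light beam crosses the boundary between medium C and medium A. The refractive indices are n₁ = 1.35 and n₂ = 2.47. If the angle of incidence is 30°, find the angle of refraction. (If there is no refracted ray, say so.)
sin θ₂ = (n₁/n₂)·sin θ₁ = 0.2733 → θ₂ = 15.86°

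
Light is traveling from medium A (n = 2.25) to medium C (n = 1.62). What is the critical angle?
θc = arcsin(n₂/n₁) = 46.05°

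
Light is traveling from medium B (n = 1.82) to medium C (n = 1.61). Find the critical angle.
θc = arcsin(n₂/n₁) = 62.2°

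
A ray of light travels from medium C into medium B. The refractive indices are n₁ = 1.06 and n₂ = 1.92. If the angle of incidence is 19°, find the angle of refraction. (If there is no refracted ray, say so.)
sin θ₂ = (n₁/n₂)·sin θ₁ = 0.1797 → θ₂ = 10.35°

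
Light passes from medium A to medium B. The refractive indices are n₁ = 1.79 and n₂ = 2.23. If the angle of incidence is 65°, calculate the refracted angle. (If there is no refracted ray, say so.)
sin θ₂ = (n₁/n₂)·sin θ₁ = 0.7275 → θ₂ = 46.68°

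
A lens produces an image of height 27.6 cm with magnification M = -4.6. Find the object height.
ho = |hi|/|M| = 6 cm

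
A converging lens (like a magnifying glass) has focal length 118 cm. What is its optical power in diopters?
P = 1/f = 0.8475 D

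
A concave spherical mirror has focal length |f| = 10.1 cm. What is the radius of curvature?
R = 2|f| = 20.2 cm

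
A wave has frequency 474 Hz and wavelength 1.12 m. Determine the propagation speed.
v = fλ = 530.9 m/s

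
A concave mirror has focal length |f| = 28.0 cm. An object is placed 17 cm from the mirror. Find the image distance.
f = +28.0 cm (concave); 1/di = 1/f − 1/do → di = -43.27 cm (virtual image, behind mirror)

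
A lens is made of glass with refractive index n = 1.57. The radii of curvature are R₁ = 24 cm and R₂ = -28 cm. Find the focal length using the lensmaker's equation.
1/f = (n − 1)(1/R₁ − 1/R₂) → f = 22.67 cm (converging lens)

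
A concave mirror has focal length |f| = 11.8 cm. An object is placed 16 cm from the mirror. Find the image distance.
f = +11.8 cm (concave); 1/di = 1/f − 1/do → di = 44.95 cm (real image, in front of mirror)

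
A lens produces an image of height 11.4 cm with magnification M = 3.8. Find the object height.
ho = |hi|/|M| = 3 cm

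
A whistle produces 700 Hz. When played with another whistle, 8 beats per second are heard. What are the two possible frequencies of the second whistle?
f₂ = 700 ± 8 Hz → 708 Hz or 692 Hz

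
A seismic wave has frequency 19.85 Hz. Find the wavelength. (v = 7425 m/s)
λ = v/f = 374.1 m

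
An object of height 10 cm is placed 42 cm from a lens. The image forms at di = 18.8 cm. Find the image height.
hi = (-di/do) × ho = -4.476 cm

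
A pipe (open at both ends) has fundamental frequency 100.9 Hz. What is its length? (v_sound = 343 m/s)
L = v/(2f₁) = 1.7 m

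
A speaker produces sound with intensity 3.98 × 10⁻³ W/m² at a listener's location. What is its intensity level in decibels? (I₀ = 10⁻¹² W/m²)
β = 10·log₁₀(I/I₀) = 96 dB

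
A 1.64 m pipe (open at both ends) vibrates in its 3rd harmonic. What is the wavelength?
λₙ = 2L/n = 1.093 m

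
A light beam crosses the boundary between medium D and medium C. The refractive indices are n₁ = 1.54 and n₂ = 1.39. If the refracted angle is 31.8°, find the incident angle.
sin θ₁ = (n₂/n₁)·sin θ₂ → θ₁ = 28.4°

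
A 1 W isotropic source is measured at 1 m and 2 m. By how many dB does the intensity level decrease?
Δβ = 20·log₁₀(r₂/r₁) = 6.021 dB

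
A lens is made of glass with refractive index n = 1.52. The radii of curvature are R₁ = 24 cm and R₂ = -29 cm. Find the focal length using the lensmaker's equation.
1/f = (n − 1)(1/R₁ − 1/R₂) → f = 25.25 cm (converging lens)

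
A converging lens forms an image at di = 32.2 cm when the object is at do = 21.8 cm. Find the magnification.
M = −di/do = -1.477 (inverted image)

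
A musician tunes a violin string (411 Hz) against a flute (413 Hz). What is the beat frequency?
2 Hz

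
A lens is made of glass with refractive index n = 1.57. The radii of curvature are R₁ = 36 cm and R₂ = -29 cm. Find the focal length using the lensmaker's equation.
1/f = (n − 1)(1/R₁ − 1/R₂) → f = 28.18 cm (converging lens)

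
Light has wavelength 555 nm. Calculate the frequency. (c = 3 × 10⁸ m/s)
f = c/λ = 5.405 × 10¹⁴ Hz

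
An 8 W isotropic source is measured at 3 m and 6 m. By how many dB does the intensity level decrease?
Δβ = 20·log₁₀(r₂/r₁) = 6.021 dB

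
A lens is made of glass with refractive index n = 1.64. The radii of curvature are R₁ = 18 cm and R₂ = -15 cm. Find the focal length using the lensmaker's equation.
1/f = (n − 1)(1/R₁ − 1/R₂) → f = 12.78 cm (converging lens)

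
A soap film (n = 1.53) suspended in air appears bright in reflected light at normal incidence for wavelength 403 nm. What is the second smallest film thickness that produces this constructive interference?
2nt = (m − ½)λ with m = 2 → t = (m − ½)λ/(2n) = 197.5 nm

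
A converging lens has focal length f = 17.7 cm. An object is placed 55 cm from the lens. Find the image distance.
1/di = 1/f − 1/do → di = 26.1 cm (real image)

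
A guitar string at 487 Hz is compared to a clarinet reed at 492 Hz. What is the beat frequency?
5 Hz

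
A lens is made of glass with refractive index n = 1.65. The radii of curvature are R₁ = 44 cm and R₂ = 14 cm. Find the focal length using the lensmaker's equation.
1/f = (n − 1)(1/R₁ − 1/R₂) → f = -31.59 cm (diverging lens)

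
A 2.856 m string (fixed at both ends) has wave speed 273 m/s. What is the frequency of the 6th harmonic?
fₙ = nv/(2L) = 286.8 Hz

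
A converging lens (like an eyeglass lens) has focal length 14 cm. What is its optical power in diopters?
P = 1/f = 7.143 D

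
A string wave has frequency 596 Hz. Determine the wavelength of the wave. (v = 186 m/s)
λ = v/f = 0.3121 m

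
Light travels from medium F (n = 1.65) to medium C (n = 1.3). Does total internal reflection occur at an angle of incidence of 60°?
θc = arcsin(n₂/n₁) = 51.99°; 60° > θc, so yes — total internal reflection.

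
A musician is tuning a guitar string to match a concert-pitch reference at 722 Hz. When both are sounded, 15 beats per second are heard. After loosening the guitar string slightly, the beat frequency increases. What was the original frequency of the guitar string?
707 Hz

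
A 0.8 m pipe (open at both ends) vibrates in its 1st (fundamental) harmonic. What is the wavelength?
λₙ = 2L/n = 1.6 m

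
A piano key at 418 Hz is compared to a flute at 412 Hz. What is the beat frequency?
6 Hz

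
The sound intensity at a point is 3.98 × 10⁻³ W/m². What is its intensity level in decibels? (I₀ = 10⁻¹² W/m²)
β = 10·log₁₀(I/I₀) = 96 dB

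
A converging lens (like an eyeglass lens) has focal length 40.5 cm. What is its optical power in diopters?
P = 1/f = 2.469 D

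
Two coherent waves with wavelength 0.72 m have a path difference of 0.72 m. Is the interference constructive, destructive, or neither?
constructive — path difference = 1λ, a whole number of wavelengths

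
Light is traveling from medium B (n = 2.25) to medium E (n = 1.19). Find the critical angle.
θc = arcsin(n₂/n₁) = 31.93°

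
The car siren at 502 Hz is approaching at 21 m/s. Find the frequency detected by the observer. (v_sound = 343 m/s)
f_obs = f·v/(v − v_s) = 534.7 Hz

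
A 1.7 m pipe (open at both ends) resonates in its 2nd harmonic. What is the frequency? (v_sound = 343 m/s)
fₙ = nv/(2L) = 201.8 Hz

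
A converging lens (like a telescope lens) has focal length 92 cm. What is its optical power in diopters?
P = 1/f = 1.087 D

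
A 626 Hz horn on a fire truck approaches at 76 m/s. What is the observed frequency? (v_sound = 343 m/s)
f_obs = f·v/(v − v_s) = 804.2 Hz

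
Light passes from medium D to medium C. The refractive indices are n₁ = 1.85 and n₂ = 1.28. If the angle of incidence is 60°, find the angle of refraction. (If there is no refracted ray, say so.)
sin θ₂ = (n₁/n₂)·sin θ₁ = 1.252 > 1, so there is no refracted ray — the light undergoes total internal reflection.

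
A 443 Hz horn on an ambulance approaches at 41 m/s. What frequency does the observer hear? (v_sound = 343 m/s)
f_obs = f·v/(v − v_s) = 503.1 Hz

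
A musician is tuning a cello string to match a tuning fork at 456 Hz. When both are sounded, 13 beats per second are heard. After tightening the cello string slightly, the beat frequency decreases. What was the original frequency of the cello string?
443 Hz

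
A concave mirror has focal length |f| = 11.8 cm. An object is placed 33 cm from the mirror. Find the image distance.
f = +11.8 cm (concave); 1/di = 1/f − 1/do → di = 18.37 cm (real image, in front of mirror)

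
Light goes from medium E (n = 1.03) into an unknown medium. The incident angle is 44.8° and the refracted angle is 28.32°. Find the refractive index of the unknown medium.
n₂ = n₁·sin θ₁ / sin θ₂ = 1.53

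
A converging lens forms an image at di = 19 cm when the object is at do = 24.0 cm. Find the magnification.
M = −di/do = -0.7917 (inverted image)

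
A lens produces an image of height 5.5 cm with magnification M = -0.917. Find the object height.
ho = |hi|/|M| = 5.998 cm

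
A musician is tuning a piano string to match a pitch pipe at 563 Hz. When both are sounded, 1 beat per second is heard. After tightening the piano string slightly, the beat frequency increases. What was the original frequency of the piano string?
564 Hz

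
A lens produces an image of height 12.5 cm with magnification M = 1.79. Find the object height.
ho = |hi|/|M| = 6.983 cm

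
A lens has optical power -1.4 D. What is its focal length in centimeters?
f = 1/P = -71.43 cm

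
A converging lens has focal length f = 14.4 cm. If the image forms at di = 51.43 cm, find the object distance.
1/do = 1/f − 1/di → do = 20 cm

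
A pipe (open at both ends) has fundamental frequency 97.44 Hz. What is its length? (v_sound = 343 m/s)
L = v/(2f₁) = 1.76 m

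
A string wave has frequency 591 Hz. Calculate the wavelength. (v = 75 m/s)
λ = v/f = 0.1269 m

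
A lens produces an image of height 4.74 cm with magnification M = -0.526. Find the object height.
ho = |hi|/|M| = 9.011 cm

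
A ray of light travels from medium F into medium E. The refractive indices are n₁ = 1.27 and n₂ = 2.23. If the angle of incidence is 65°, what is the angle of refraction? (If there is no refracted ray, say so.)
sin θ₂ = (n₁/n₂)·sin θ₁ = 0.5161 → θ₂ = 31.07°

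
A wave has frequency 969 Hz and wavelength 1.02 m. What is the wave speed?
v = fλ = 988.4 m/s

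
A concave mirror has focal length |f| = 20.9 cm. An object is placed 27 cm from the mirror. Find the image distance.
f = +20.9 cm (concave); 1/di = 1/f − 1/do → di = 92.51 cm (real image, in front of mirror)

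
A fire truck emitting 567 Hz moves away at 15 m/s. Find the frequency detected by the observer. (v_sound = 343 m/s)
f_obs = f·v/(v + v_s) = 543.2 Hz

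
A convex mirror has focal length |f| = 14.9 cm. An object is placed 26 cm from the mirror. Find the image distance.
f = −14.9 cm (convex); 1/di = 1/f − 1/do → di = -9.472 cm (virtual image, behind mirror)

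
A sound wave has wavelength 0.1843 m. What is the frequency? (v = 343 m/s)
f = v/λ = 1861 Hz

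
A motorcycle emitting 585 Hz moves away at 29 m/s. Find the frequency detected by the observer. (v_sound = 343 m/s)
f_obs = f·v/(v + v_s) = 539.4 Hz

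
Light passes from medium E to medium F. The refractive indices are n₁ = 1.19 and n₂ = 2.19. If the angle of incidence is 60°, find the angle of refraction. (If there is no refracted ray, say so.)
sin θ₂ = (n₁/n₂)·sin θ₁ = 0.4706 → θ₂ = 28.07°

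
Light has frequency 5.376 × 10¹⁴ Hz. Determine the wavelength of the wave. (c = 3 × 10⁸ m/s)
λ = c/f = 558 nm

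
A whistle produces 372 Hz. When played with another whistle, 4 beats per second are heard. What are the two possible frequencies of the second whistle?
f₂ = 372 ± 4 Hz → 376 Hz or 368 Hz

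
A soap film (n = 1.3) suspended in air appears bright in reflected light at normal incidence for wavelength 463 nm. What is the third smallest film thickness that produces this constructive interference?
2nt = (m − ½)λ with m = 3 → t = (m − ½)λ/(2n) = 445.2 nm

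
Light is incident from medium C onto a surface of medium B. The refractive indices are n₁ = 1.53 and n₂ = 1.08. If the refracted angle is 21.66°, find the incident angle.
sin θ₁ = (n₂/n₁)·sin θ₂ → θ₁ = 15.1°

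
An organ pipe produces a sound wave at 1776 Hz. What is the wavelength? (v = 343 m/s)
λ = v/f = 0.1931 m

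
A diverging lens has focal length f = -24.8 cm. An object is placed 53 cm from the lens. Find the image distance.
1/di = 1/f − 1/do → di = -16.89 cm (virtual image)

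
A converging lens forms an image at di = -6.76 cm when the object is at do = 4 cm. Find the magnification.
M = −di/do = 1.69 (upright image)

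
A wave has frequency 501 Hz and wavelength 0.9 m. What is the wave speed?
v = fλ = 450.9 m/s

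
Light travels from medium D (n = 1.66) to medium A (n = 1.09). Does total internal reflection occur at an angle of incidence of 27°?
θc = arcsin(n₂/n₁) = 41.04°; 27° < θc, so no — the ray refracts.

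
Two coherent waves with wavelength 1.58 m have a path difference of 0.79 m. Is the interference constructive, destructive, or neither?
destructive — path difference = 0.5λ, an odd multiple of λ/2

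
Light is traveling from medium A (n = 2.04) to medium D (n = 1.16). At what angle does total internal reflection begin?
θc = arcsin(n₂/n₁) = 34.65°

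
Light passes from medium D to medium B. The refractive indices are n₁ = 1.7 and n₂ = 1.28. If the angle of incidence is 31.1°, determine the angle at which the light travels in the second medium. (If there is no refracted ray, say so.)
sin θ₂ = (n₁/n₂)·sin θ₁ = 0.686 → θ₂ = 43.32°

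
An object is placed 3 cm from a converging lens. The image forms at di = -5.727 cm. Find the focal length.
1/f = 1/do + 1/di → f = 6.3 cm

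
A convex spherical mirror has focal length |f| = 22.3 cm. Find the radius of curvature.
R = 2|f| = 44.6 cm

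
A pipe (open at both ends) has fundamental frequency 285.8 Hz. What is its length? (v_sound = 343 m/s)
L = v/(2f₁) = 0.6001 m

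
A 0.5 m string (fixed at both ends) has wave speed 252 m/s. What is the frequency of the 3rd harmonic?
fₙ = nv/(2L) = 756 Hz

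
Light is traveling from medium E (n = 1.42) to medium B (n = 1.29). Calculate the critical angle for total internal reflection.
θc = arcsin(n₂/n₁) = 65.29°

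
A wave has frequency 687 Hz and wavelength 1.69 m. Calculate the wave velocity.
v = fλ = 1161 m/s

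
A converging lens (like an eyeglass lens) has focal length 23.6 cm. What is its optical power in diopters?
P = 1/f = 4.237 D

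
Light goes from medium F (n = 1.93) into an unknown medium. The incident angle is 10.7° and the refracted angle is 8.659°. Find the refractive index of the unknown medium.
n₂ = n₁·sin θ₁ / sin θ₂ = 2.38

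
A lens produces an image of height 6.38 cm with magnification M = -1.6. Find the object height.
ho = |hi|/|M| = 3.987 cm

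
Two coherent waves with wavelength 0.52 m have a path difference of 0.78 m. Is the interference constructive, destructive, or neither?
destructive — path difference = 1.5λ, an odd multiple of λ/2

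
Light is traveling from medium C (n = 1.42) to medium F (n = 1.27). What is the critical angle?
θc = arcsin(n₂/n₁) = 63.43°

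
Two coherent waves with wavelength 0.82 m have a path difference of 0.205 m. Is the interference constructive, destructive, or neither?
neither (partial) — path difference = 0.25λ, neither a whole number of wavelengths nor an odd multiple of λ/2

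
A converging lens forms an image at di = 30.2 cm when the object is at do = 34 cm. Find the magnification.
M = −di/do = -0.8882 (inverted image)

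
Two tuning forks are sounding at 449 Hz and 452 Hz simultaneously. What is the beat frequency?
3 Hz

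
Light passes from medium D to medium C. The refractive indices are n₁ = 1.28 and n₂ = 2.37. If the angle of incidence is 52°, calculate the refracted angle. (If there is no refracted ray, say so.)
sin θ₂ = (n₁/n₂)·sin θ₁ = 0.4256 → θ₂ = 25.19°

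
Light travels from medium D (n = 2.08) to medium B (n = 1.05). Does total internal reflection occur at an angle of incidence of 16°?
θc = arcsin(n₂/n₁) = 30.32°; 16° < θc, so no — the ray refracts.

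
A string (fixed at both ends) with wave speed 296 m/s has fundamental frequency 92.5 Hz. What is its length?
L = v/(2f₁) = 1.6 m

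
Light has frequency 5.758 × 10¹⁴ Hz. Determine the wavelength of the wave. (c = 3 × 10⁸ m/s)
λ = c/f = 521 nm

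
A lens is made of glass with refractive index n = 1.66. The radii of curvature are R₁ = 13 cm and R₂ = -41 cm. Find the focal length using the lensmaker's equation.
1/f = (n − 1)(1/R₁ − 1/R₂) → f = 14.96 cm (converging lens)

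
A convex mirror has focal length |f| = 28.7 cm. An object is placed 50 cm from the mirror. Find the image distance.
f = −28.7 cm (convex); 1/di = 1/f − 1/do → di = -18.23 cm (virtual image, behind mirror)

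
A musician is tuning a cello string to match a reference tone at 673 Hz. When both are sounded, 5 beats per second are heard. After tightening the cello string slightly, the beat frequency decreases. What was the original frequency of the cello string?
668 Hz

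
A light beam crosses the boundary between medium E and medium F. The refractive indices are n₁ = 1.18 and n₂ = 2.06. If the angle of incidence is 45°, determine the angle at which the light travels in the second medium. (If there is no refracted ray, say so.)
sin θ₂ = (n₁/n₂)·sin θ₁ = 0.405 → θ₂ = 23.89°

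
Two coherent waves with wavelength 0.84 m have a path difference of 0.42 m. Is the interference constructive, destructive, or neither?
destructive — path difference = 0.5λ, an odd multiple of λ/2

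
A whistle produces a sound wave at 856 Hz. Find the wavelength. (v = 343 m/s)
λ = v/f = 0.4007 m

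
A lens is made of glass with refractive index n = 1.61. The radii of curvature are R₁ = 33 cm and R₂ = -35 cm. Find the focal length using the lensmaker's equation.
1/f = (n − 1)(1/R₁ − 1/R₂) → f = 27.84 cm (converging lens)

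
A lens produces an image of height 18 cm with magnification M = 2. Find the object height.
ho = |hi|/|M| = 9 cm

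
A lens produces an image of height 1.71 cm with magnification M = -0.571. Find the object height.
ho = |hi|/|M| = 2.995 cm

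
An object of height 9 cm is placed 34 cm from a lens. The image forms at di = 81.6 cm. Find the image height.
hi = (-di/do) × ho = -21.6 cm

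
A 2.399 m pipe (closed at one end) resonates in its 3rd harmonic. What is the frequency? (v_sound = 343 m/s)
fₙ = nv/(4L) = 107.2 Hz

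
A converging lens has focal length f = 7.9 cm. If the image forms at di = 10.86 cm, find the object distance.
1/do = 1/f − 1/di → do = 28.98 cm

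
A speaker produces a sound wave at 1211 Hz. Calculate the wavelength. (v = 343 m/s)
λ = v/f = 0.2832 m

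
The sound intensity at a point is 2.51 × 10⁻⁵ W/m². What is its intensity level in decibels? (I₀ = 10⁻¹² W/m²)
β = 10·log₁₀(I/I₀) = 74 dB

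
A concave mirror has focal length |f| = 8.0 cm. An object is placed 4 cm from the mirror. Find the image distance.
f = +8.0 cm (concave); 1/di = 1/f − 1/do → di = -8 cm (virtual image, behind mirror)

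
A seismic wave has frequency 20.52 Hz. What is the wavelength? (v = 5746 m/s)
λ = v/f = 280 m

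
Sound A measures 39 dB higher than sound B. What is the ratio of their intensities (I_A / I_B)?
I_A/I_B = 10^(Δβ/10) = 7943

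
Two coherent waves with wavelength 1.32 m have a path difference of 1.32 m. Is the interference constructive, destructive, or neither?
constructive — path difference = 1λ, a whole number of wavelengths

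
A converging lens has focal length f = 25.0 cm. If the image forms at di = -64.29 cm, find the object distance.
1/do = 1/f − 1/di → do = 18 cm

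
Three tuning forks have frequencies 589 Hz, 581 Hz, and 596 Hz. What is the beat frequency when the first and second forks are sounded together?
8 Hz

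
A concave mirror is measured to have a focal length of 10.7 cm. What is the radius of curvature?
R = 2|f| = 21.4 cm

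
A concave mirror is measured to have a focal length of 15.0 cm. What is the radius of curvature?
R = 2|f| = 30 cm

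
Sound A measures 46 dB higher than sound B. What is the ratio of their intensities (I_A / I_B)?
I_A/I_B = 10^(Δβ/10) = 39810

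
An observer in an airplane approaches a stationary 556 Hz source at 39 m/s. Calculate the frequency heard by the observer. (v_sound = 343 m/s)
f_obs = f·(v + v_o)/v = 619.2 Hz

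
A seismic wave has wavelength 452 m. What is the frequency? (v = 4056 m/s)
f = v/λ = 8.973 Hz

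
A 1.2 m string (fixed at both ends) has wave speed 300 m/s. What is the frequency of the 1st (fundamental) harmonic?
fₙ = nv/(2L) = 125 Hz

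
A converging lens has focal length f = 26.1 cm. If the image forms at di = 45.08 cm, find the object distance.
1/do = 1/f − 1/di → do = 61.99 cm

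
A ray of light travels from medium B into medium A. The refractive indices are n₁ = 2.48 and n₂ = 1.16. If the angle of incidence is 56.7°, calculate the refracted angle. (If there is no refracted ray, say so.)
sin θ₂ = (n₁/n₂)·sin θ₁ = 1.787 > 1, so there is no refracted ray — the light undergoes total internal reflection.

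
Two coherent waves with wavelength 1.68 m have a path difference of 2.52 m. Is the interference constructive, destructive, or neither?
destructive — path difference = 1.5λ, an odd multiple of λ/2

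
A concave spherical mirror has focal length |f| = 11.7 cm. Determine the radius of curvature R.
R = 2|f| = 23.4 cm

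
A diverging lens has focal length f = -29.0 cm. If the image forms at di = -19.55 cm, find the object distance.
1/do = 1/f − 1/di → do = 59.99 cm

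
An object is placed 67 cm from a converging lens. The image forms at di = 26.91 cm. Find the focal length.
1/f = 1/do + 1/di → f = 19.2 cm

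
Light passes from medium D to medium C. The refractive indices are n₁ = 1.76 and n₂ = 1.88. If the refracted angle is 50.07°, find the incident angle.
sin θ₁ = (n₂/n₁)·sin θ₂ → θ₁ = 55°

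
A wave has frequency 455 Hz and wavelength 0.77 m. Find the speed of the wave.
v = fλ = 350.4 m/s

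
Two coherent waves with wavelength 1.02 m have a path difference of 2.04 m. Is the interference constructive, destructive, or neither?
constructive — path difference = 2λ, a whole number of wavelengths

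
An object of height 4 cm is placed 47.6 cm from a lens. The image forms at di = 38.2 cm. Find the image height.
hi = (-di/do) × ho = -3.21 cm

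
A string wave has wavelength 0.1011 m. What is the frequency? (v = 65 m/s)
f = v/λ = 642.9 Hz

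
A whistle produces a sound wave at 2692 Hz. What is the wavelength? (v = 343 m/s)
λ = v/f = 0.1274 m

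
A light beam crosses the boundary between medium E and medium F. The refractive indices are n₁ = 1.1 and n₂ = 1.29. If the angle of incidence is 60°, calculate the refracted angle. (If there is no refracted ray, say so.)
sin θ₂ = (n₁/n₂)·sin θ₁ = 0.7385 → θ₂ = 47.6°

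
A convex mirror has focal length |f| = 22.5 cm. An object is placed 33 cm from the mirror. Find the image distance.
f = −22.5 cm (convex); 1/di = 1/f − 1/do → di = -13.38 cm (virtual image, behind mirror)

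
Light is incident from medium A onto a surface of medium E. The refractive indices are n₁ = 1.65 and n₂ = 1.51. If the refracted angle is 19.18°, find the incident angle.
sin θ₁ = (n₂/n₁)·sin θ₂ → θ₁ = 17.5°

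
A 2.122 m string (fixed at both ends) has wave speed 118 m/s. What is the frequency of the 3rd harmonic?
fₙ = nv/(2L) = 83.41 Hz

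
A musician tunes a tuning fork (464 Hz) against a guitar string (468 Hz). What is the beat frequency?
4 Hz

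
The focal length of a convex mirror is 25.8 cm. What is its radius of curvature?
R = 2|f| = 51.6 cm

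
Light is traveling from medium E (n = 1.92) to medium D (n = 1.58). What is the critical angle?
θc = arcsin(n₂/n₁) = 55.38°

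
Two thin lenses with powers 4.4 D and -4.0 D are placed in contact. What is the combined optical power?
P_total = P₁ + P₂ = 0.4 D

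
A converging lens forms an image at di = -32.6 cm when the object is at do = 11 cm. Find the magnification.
M = −di/do = 2.964 (upright image)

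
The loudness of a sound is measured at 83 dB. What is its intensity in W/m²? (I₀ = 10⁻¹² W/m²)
I = I₀·10^(β/10) = 2.00 × 10⁻⁴ W/m²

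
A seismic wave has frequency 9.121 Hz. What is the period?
T = 1/f = 0.1096 s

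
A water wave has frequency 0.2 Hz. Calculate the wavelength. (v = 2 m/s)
λ = v/f = 10 m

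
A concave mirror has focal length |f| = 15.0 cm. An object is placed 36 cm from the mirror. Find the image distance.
f = +15.0 cm (concave); 1/di = 1/f − 1/do → di = 25.71 cm (real image, in front of mirror)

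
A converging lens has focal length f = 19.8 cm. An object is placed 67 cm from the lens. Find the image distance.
1/di = 1/f − 1/do → di = 28.11 cm (real image)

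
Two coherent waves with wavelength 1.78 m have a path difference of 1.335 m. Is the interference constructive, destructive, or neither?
neither (partial) — path difference = 0.75λ, neither a whole number of wavelengths nor an odd multiple of λ/2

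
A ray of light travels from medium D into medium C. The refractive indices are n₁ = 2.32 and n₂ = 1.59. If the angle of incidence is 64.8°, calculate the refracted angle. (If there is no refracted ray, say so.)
sin θ₂ = (n₁/n₂)·sin θ₁ = 1.32 > 1, so there is no refracted ray — the light undergoes total internal reflection.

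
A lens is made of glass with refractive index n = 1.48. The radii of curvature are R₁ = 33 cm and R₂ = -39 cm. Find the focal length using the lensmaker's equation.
1/f = (n − 1)(1/R₁ − 1/R₂) → f = 37.24 cm (converging lens)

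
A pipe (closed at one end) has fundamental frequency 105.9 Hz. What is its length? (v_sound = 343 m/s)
L = v/(4f₁) = 0.8097 m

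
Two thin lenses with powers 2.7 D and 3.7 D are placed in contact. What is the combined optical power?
P_total = P₁ + P₂ = 6.4 D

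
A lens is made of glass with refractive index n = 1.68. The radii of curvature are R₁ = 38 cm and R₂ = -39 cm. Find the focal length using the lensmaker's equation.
1/f = (n − 1)(1/R₁ − 1/R₂) → f = 28.3 cm (converging lens)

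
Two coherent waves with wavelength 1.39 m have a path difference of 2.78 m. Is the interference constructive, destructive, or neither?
constructive — path difference = 2λ, a whole number of wavelengths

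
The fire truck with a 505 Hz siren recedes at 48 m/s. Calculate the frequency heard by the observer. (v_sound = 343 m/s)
f_obs = f·v/(v + v_s) = 443 Hz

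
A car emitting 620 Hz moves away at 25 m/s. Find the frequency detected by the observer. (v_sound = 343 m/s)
f_obs = f·v/(v + v_s) = 577.9 Hz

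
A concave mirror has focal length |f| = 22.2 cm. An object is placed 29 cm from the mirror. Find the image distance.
f = +22.2 cm (concave); 1/di = 1/f − 1/do → di = 94.68 cm (real image, in front of mirror)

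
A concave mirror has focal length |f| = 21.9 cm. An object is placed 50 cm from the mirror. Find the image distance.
f = +21.9 cm (concave); 1/di = 1/f − 1/do → di = 38.97 cm (real image, in front of mirror)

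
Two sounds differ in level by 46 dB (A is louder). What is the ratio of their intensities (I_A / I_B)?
I_A/I_B = 10^(Δβ/10) = 39810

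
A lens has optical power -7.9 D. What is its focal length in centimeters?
f = 1/P = -12.66 cm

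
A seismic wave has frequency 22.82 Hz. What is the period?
T = 1/f = 0.04382 s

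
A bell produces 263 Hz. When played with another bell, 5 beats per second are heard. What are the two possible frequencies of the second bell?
f₂ = 263 ± 5 Hz → 268 Hz or 258 Hz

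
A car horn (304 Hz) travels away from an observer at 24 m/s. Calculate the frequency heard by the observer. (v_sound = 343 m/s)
f_obs = f·v/(v + v_s) = 284.1 Hz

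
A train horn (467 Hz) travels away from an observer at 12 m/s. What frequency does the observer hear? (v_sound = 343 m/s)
f_obs = f·v/(v + v_s) = 451.2 Hz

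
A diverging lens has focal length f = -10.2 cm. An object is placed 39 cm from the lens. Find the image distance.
1/di = 1/f − 1/do → di = -8.085 cm (virtual image)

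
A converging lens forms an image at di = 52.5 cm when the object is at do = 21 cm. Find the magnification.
M = −di/do = -2.5 (inverted image)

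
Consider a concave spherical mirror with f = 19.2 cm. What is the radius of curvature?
R = 2|f| = 38.4 cm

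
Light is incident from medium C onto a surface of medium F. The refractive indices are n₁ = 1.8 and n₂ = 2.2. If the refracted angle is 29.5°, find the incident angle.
sin θ₁ = (n₂/n₁)·sin θ₂ → θ₁ = 37°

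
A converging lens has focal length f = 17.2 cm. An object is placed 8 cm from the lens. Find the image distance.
1/di = 1/f − 1/do → di = -14.96 cm (virtual image)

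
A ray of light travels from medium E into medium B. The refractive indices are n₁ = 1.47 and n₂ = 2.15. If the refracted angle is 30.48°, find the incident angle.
sin θ₁ = (n₂/n₁)·sin θ₂ → θ₁ = 47.89°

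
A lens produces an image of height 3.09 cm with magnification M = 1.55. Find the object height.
ho = |hi|/|M| = 1.994 cm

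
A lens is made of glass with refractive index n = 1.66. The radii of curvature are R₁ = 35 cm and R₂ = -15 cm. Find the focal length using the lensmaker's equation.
1/f = (n − 1)(1/R₁ − 1/R₂) → f = 15.91 cm (converging lens)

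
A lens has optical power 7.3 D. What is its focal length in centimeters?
f = 1/P = 13.7 cm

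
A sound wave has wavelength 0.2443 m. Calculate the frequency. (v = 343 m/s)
f = v/λ = 1404 Hz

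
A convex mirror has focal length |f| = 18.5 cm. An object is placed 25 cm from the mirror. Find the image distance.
f = −18.5 cm (convex); 1/di = 1/f − 1/do → di = -10.63 cm (virtual image, behind mirror)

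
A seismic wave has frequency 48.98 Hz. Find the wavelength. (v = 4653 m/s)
λ = v/f = 95 m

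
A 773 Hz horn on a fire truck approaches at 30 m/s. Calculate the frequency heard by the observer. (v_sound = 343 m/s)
f_obs = f·v/(v − v_s) = 847.1 Hz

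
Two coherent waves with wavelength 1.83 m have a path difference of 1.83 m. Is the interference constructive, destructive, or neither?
constructive — path difference = 1λ, a whole number of wavelengths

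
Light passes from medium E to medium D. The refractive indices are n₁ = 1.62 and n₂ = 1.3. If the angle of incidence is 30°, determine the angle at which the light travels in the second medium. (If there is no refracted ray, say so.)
sin θ₂ = (n₁/n₂)·sin θ₁ = 0.6231 → θ₂ = 38.54°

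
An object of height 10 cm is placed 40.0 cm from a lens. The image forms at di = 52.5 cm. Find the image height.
hi = (-di/do) × ho = -13.12 cm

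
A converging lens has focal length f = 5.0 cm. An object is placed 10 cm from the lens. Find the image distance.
1/di = 1/f − 1/do → di = 10 cm (real image)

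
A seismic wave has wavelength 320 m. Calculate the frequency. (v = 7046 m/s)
f = v/λ = 22.02 Hz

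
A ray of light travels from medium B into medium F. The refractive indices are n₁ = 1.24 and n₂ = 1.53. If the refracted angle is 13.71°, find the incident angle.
sin θ₁ = (n₂/n₁)·sin θ₂ → θ₁ = 17°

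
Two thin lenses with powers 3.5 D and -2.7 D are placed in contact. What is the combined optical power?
P_total = P₁ + P₂ = 0.8 D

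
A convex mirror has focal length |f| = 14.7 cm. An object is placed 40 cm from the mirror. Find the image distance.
f = −14.7 cm (convex); 1/di = 1/f − 1/do → di = -10.75 cm (virtual image, behind mirror)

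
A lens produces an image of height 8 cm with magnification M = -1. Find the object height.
ho = |hi|/|M| = 8 cm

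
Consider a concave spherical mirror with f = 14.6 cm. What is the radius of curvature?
R = 2|f| = 29.2 cm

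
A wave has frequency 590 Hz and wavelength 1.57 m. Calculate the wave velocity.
v = fλ = 926.3 m/s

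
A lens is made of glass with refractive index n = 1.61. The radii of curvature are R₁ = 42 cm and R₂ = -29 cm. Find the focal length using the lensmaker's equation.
1/f = (n − 1)(1/R₁ − 1/R₂) → f = 28.12 cm (converging lens)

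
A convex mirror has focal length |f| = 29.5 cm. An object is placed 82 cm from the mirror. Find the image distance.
f = −29.5 cm (convex); 1/di = 1/f − 1/do → di = -21.7 cm (virtual image, behind mirror)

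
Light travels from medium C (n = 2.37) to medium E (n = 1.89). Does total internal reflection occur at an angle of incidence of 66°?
θc = arcsin(n₂/n₁) = 52.89°; 66° > θc, so yes — total internal reflection.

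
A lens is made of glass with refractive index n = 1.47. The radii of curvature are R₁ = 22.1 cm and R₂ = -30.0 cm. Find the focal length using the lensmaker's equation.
1/f = (n − 1)(1/R₁ − 1/R₂) → f = 27.08 cm (converging lens)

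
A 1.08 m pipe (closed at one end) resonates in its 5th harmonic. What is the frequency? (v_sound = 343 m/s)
fₙ = nv/(4L) = 397 Hz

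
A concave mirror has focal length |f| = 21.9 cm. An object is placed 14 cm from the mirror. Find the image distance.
f = +21.9 cm (concave); 1/di = 1/f − 1/do → di = -38.81 cm (virtual image, behind mirror)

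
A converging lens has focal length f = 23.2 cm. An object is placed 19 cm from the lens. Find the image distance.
1/di = 1/f − 1/do → di = -105 cm (virtual image)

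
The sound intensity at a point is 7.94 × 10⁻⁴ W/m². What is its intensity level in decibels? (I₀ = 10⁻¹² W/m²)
β = 10·log₁₀(I/I₀) = 89 dB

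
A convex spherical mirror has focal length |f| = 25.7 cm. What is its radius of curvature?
R = 2|f| = 51.4 cm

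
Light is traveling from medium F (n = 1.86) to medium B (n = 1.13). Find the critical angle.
θc = arcsin(n₂/n₁) = 37.41°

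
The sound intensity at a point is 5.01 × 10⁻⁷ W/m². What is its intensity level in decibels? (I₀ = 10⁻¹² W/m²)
β = 10·log₁₀(I/I₀) = 57 dB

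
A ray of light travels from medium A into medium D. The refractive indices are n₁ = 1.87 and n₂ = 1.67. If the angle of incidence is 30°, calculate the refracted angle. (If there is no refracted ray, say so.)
sin θ₂ = (n₁/n₂)·sin θ₁ = 0.5599 → θ₂ = 34.05°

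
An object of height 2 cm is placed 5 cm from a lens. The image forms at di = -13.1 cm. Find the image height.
hi = (-di/do) × ho = 5.24 cm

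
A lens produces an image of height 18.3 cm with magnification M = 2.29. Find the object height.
ho = |hi|/|M| = 7.991 cm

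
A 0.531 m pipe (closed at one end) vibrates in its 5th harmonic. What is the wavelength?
λₙ = 4L/n = 0.4248 m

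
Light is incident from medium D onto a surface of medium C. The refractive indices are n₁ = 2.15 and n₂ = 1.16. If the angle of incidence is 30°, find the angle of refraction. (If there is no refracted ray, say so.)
sin θ₂ = (n₁/n₂)·sin θ₁ = 0.9267 → θ₂ = 67.93°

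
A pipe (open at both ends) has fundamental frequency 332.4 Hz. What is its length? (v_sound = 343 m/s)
L = v/(2f₁) = 0.5159 m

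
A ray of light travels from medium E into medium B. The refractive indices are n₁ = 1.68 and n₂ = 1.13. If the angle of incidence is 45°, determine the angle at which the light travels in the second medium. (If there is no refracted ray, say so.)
sin θ₂ = (n₁/n₂)·sin θ₁ = 1.051 > 1, so there is no refracted ray — the light undergoes total internal reflection.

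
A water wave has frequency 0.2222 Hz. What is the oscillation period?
T = 1/f = 4.5 s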